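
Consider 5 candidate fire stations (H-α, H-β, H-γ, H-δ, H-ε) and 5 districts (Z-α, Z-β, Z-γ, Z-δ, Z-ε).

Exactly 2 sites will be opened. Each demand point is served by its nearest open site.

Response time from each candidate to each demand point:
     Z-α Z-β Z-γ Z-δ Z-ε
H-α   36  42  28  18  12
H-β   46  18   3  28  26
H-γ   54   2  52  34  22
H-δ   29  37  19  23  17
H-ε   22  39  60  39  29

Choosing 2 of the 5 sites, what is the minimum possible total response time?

Open {H-α, H-β}.
  Z-α→H-α 36, Z-β→H-β 18, Z-γ→H-β 3, Z-δ→H-α 18, Z-ε→H-α 12  ⇒ total 87.
Compare {H-β, H-δ}: total 90.
Compare {H-γ, H-δ}: total 90.
No size-2 selection does better; minimum is 87.

87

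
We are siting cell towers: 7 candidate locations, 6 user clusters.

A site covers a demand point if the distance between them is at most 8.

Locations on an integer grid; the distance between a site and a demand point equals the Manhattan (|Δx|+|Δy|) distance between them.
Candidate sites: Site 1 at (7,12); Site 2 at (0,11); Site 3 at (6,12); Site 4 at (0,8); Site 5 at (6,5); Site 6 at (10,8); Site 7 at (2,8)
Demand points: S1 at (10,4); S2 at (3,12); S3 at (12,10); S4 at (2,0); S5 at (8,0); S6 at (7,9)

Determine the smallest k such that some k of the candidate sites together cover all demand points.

3

Coverage sets (demand points within 8 of each site):
  Site 1: {S2, S3, S6}
  Site 2: {S2}
  Site 3: {S2, S3, S6}
  Site 4: {S2, S6}
  Site 5: {S1, S5, S6}
  Site 6: {S1, S3, S6}
  Site 7: {S2, S4, S6}
No 2 sites suffice: every size-2 union leaves at least one demand point uncovered.
But {Site 1, Site 5, Site 7} covers everything, so the minimum is 3.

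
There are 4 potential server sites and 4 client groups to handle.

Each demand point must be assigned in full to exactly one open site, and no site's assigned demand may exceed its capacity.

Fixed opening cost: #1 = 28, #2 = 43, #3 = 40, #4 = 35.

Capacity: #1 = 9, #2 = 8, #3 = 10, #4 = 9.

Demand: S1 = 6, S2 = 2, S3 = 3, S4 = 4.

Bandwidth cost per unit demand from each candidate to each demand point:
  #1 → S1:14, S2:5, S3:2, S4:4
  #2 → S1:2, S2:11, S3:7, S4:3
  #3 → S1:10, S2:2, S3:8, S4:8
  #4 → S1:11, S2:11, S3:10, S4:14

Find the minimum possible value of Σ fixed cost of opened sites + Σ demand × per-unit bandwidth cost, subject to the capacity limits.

115

Open {#1, #2}; cheapest assignment that respects the capacities:
  #1 (cap 9, load 9): S2, S3, S4 — cost 2×5 + 3×2 + 4×4 = 32
  #2 (cap 8, load 6): S1 — cost 6×2 = 12
  Shipping 44, fixed 71 → total 115.
  Any other capacity-feasible assignment to {#1, #2} ships for at least 44.
Compare {#1, #2, #3}: its best feasible assignment gives total 149.
Compare {#1, #2, #4}: its best feasible assignment gives total 150.
Every other set of open sites that can feasibly serve all demand totals ≥ 149 even under its best assignment. Minimum: 115.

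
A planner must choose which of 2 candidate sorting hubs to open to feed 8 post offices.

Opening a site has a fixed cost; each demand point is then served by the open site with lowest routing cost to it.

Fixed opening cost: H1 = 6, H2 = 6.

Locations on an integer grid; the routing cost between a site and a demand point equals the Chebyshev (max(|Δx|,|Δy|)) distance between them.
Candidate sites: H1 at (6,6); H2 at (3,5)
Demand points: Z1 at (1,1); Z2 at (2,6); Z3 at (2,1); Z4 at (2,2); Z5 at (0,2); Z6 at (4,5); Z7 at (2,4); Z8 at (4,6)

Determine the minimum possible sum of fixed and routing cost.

24

Open {H2}: assign each demand point to its cheapest open site.
  Z1→H2 4, Z2→H2 1, Z3→H2 4, Z4→H2 3, Z5→H2 3, Z6→H2 1, Z7→H2 1, Z8→H2 1
  routing cost 18, fixed 6 → total 24.
Compare {H1, H2}: routing cost 18 + fixed 12 = 30.
Compare {H1}: routing cost 32 + fixed 6 = 38.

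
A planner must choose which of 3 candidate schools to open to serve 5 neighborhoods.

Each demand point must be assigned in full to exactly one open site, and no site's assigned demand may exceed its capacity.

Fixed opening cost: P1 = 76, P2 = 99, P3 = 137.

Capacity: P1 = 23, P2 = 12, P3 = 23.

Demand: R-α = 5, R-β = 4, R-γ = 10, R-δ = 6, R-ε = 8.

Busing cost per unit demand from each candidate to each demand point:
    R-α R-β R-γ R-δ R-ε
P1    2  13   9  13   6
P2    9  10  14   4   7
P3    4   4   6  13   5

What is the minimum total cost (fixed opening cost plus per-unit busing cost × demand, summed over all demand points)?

387

Open {P1, P2}; cheapest assignment that respects the capacities:
  P1 (cap 23, load 23): R-α, R-γ, R-ε — cost 5×2 + 10×9 + 8×6 = 148
  P2 (cap 12, load 10): R-β, R-δ — cost 4×10 + 6×4 = 64
  Shipping 212, fixed 175 → total 387.
  Any other capacity-feasible assignment to {P1, P2} ships for at least 212.
Compare {P1, P3}: its best feasible assignment gives total 417.
Compare {P2, P3}: its best feasible assignment gives total 420.
Every other set of open sites that can feasibly serve all demand totals ≥ 417 even under its best assignment. Minimum: 387.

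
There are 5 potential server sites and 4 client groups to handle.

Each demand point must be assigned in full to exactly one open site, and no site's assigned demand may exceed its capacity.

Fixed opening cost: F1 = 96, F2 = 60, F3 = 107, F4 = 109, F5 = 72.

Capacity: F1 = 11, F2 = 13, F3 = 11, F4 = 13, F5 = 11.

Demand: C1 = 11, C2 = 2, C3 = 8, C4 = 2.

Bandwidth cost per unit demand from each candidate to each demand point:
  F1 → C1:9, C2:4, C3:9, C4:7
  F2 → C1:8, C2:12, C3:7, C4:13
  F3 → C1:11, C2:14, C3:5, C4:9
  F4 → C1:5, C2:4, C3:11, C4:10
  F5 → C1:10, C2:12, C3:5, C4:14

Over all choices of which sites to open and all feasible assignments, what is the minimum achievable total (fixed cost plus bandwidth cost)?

Open {F2, F5}; cheapest assignment that respects the capacities:
  F2 (cap 13, load 13): C1, C4 — cost 11×8 + 2×13 = 114
  F5 (cap 11, load 10): C2, C3 — cost 2×12 + 8×5 = 64
  Shipping 178, fixed 132 → total 310.
  Any other capacity-feasible assignment to {F2, F5} ships for at least 178.
Compare {F4, F5}: its best feasible assignment gives total 312.
Compare {F2, F4}: its best feasible assignment gives total 314.
Every other set of open sites that can feasibly serve all demand totals ≥ 312 even under its best assignment. Minimum: 310.

310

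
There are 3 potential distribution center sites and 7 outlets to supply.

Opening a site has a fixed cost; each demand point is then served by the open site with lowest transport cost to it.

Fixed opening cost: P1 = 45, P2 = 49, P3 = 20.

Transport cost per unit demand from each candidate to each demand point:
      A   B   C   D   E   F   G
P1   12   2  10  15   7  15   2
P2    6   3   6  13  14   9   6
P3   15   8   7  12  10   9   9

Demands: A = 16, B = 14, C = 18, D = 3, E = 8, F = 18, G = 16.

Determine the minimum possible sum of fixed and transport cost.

Open {P1, P2}: assign each demand point to its cheapest open site.
  A→P2 16×6=96, B→P1 14×2=28, C→P2 18×6=108, D→P2 3×13=39, E→P1 8×7=56, F→P2 18×9=162, G→P1 16×2=32
  transport cost 521, fixed 94 → total 615.
Compare {P1, P2, P3}: transport cost 518 + fixed 114 = 632.
Compare {P2, P3}: transport cost 620 + fixed 69 = 689.
Compare {P1, P3}: transport cost 632 + fixed 65 = 697.
All other subsets cost ≥ 632. Minimum total cost: 615.

615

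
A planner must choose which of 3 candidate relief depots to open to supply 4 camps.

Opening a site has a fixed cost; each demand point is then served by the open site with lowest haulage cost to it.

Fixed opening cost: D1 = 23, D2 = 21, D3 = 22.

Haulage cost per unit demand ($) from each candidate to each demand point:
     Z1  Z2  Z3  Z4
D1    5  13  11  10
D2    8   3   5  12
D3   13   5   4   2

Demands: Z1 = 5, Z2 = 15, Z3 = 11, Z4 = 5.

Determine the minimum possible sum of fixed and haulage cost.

Open {D2, D3}: assign each demand point to its cheapest open site.
  Z1→D2 5×8=40, Z2→D2 15×3=45, Z3→D3 11×4=44, Z4→D3 5×2=10
  haulage cost 139, fixed 43 → total 182.
Compare {D1, D2, D3}: haulage cost 124 + fixed 66 = 190.
Compare {D1, D3}: haulage cost 154 + fixed 45 = 199.
Compare {D3}: haulage cost 194 + fixed 22 = 216.
All other subsets cost ≥ 190. Minimum total cost: 182.

182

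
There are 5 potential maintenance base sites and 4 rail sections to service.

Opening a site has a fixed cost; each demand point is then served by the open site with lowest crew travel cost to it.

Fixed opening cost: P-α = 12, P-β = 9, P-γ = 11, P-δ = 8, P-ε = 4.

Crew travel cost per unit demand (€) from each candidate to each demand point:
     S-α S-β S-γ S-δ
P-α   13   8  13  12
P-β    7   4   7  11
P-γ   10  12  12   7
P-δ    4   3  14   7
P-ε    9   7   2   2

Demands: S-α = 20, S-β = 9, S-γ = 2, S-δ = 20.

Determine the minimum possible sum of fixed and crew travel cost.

163

Open {P-δ, P-ε}: assign each demand point to its cheapest open site.
  S-α→P-δ 20×4=80, S-β→P-δ 9×3=27, S-γ→P-ε 2×2=4, S-δ→P-ε 20×2=40
  crew travel cost 151, fixed 12 → total 163.
Compare {P-β, P-δ, P-ε}: crew travel cost 151 + fixed 21 = 172.
Compare {P-γ, P-δ, P-ε}: crew travel cost 151 + fixed 23 = 174.
Compare {P-α, P-δ, P-ε}: crew travel cost 151 + fixed 24 = 175.
All other subsets cost ≥ 172. Minimum total cost: 163.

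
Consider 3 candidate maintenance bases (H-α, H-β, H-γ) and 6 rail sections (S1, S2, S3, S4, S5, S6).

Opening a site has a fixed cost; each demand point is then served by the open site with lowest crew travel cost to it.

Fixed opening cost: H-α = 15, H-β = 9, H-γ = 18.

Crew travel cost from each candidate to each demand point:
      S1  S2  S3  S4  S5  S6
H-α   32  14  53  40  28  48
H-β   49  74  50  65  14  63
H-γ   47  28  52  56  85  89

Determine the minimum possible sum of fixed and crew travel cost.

Open {H-α, H-β}: assign each demand point to its cheapest open site.
  S1→H-α 32, S2→H-α 14, S3→H-β 50, S4→H-α 40, S5→H-β 14, S6→H-α 48
  crew travel cost 198, fixed 24 → total 222.
Compare {H-α}: crew travel cost 215 + fixed 15 = 230.
Compare {H-α, H-β, H-γ}: crew travel cost 198 + fixed 42 = 240.
Compare {H-α, H-γ}: crew travel cost 214 + fixed 33 = 247.
All other subsets cost ≥ 230. Minimum total cost: 222.

222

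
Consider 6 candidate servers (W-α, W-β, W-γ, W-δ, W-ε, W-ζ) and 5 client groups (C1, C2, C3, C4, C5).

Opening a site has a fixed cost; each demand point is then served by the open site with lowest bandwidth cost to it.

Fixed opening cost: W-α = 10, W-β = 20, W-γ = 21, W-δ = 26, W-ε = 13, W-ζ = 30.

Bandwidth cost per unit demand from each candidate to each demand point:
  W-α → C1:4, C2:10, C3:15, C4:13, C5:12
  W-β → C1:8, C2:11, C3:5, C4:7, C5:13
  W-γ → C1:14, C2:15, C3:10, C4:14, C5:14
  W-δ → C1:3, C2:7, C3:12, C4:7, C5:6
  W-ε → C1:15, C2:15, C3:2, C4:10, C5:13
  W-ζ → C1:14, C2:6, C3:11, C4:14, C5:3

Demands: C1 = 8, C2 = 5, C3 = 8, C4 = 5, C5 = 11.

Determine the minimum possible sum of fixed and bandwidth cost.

Open {W-δ, W-ε, W-ζ}: assign each demand point to its cheapest open site.
  C1→W-δ 8×3=24, C2→W-ζ 5×6=30, C3→W-ε 8×2=16, C4→W-δ 5×7=35, C5→W-ζ 11×3=33
  bandwidth cost 138, fixed 69 → total 207.
Compare {W-α, W-ε, W-ζ}: bandwidth cost 161 + fixed 53 = 214.
Compare {W-δ, W-ε}: bandwidth cost 176 + fixed 39 = 215.
Compare {W-α, W-δ, W-ε, W-ζ}: bandwidth cost 138 + fixed 79 = 217.
All other subsets cost ≥ 214. Minimum total cost: 207.

207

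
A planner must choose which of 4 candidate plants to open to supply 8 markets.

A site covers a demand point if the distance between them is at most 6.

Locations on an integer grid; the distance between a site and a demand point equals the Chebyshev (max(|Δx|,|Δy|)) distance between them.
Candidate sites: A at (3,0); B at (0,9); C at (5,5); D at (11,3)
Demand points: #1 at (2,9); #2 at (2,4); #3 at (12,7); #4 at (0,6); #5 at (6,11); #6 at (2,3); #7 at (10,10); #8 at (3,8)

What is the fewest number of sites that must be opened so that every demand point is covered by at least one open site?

2

Coverage sets (demand points within 6 of each site):
  A: {#2, #4, #6}
  B: {#1, #2, #4, #5, #6, #8}
  C: {#1, #2, #4, #5, #6, #7, #8}
  D: {#3}
No single site covers all 8 demand points.
But {C, D} covers everything, so the minimum is 2.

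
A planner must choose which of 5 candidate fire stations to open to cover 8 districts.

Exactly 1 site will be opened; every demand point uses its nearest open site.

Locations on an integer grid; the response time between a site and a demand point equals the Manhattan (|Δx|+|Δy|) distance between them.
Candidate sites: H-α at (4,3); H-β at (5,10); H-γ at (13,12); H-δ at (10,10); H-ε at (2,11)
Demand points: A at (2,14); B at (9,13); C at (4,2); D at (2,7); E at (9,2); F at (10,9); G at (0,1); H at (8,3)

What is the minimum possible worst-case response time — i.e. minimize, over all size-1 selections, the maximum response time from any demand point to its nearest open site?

Open {H-β}.
  Farthest demand point is G at response time 14 (to H-β); all others are ≤ 14.
With {H-α} the worst case is 15.
With {H-ε} the worst case is 16.
No size-1 selection achieves below 14.

14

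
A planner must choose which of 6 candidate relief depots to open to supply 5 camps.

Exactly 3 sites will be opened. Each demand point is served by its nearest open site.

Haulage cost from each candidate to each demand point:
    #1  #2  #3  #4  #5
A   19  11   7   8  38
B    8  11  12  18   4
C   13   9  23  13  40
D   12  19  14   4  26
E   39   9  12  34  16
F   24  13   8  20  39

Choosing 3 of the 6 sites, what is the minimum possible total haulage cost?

34

Open {A, B, D}.
  #1→B 8, #2→A 11, #3→A 7, #4→D 4, #5→B 4  ⇒ total 34.
Compare {B, D, F}: total 35.
Compare {A, B, C}: total 36.
No size-3 selection does better; minimum is 34.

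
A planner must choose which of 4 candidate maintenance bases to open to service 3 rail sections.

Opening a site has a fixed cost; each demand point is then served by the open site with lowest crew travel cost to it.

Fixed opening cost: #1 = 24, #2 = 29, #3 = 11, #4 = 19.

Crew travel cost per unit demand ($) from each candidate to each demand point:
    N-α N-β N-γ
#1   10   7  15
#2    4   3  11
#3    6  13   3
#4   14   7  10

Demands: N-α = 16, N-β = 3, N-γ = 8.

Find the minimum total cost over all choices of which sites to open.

Open {#2, #3}: assign each demand point to its cheapest open site.
  N-α→#2 16×4=64, N-β→#2 3×3=9, N-γ→#3 8×3=24
  crew travel cost 97, fixed 40 → total 137.
Compare {#2, #3, #4}: crew travel cost 97 + fixed 59 = 156.
Compare {#1, #2, #3}: crew travel cost 97 + fixed 64 = 161.
Compare {#3}: crew travel cost 159 + fixed 11 = 170.
All other subsets cost ≥ 156. Minimum total cost: 137.

137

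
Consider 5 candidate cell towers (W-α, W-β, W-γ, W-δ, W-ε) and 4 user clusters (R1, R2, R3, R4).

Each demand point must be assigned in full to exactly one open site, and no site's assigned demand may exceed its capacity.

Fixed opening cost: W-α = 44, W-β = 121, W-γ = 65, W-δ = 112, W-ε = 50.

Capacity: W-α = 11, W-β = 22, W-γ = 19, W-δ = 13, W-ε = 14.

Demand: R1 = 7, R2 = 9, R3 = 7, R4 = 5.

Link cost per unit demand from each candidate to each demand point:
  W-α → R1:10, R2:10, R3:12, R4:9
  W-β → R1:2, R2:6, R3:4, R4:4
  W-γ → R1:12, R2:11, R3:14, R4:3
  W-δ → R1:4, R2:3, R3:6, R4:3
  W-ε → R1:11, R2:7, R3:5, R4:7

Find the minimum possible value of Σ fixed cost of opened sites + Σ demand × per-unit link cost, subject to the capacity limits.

294

Open {W-β, W-ε}; cheapest assignment that respects the capacities:
  W-β (cap 22, load 21): R1, R2, R4 — cost 7×2 + 9×6 + 5×4 = 88
  W-ε (cap 14, load 7): R3 — cost 7×5 = 35
  Shipping 123, fixed 171 → total 294.
  Any other capacity-feasible assignment to {W-β, W-ε} ships for at least 123.
Compare {W-α, W-β}: its best feasible assignment gives total 317.
Compare {W-β, W-δ}: its best feasible assignment gives total 322.
Every other set of open sites that can feasibly serve all demand totals ≥ 317 even under its best assignment. Minimum: 294.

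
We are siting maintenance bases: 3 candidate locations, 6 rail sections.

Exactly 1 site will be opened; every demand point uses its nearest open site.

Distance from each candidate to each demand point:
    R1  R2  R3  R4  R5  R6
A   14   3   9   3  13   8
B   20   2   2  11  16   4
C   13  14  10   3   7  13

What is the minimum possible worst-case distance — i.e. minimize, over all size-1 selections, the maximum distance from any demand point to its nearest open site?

Open {A}.
  Farthest demand point is R1 at distance 14 (to A); all others are ≤ 14.
With {C} the worst case is 14.
With {B} the worst case is 20.
No size-1 selection achieves below 14.

14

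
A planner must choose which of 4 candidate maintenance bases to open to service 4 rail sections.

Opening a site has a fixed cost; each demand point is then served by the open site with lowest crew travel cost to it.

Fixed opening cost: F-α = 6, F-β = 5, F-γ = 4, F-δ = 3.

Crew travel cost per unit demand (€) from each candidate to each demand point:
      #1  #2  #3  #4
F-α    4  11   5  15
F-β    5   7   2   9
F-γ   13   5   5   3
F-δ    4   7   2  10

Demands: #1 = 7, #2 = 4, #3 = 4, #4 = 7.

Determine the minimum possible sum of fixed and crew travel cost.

Open {F-γ, F-δ}: assign each demand point to its cheapest open site.
  #1→F-δ 7×4=28, #2→F-γ 4×5=20, #3→F-δ 4×2=8, #4→F-γ 7×3=21
  crew travel cost 77, fixed 7 → total 84.
Compare {F-β, F-γ, F-δ}: crew travel cost 77 + fixed 12 = 89.
Compare {F-α, F-γ, F-δ}: crew travel cost 77 + fixed 13 = 90.
Compare {F-α, F-β, F-γ}: crew travel cost 77 + fixed 15 = 92.
All other subsets cost ≥ 89. Minimum total cost: 84.

84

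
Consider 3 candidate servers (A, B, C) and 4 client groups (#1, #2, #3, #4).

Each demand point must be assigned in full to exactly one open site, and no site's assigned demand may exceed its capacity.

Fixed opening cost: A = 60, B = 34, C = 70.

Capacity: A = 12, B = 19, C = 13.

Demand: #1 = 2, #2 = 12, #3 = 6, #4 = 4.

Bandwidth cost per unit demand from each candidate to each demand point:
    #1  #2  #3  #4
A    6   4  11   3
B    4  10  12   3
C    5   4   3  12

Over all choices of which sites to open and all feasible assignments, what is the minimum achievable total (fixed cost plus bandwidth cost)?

234

Open {A, B}; cheapest assignment that respects the capacities:
  A (cap 12, load 12): #2 — cost 12×4 = 48
  B (cap 19, load 12): #1, #3, #4 — cost 2×4 + 6×12 + 4×3 = 92
  Shipping 140, fixed 94 → total 234.
  Any other capacity-feasible assignment to {A, B} ships for at least 140.
Compare {B, C}: its best feasible assignment gives total 244.
Compare {A, B, C}: its best feasible assignment gives total 250.
Every other set of open sites that can feasibly serve all demand totals ≥ 244 even under its best assignment. Minimum: 234.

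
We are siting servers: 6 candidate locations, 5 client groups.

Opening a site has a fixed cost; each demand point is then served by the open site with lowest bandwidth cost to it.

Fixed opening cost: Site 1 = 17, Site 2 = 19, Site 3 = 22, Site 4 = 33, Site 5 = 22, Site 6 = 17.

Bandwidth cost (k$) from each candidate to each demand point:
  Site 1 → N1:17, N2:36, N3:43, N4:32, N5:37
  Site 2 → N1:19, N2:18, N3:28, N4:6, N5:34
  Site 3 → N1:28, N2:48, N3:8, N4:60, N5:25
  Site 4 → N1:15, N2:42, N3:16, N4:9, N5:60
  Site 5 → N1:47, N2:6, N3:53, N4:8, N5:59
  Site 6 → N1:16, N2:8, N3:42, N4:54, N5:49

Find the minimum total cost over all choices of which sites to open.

Open {Site 2, Site 3}: assign each demand point to its cheapest open site.
  N1→Site 2 19, N2→Site 2 18, N3→Site 3 8, N4→Site 2 6, N5→Site 3 25
  bandwidth cost 76, fixed 41 → total 117.
Compare {Site 3, Site 5}: bandwidth cost 75 + fixed 44 = 119.
Compare {Site 2, Site 3, Site 6}: bandwidth cost 63 + fixed 58 = 121.
Compare {Site 2}: bandwidth cost 105 + fixed 19 = 124.
All other subsets cost ≥ 119. Minimum total cost: 117.

117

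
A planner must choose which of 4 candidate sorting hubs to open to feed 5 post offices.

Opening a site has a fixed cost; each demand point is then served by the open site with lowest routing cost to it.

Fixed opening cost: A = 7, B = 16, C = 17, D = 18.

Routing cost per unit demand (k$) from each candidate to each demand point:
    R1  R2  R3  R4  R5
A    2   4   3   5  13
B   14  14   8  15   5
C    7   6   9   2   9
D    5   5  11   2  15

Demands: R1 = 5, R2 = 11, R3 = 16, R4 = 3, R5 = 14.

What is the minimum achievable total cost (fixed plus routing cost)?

Open {A, B}: assign each demand point to its cheapest open site.
  R1→A 5×2=10, R2→A 11×4=44, R3→A 16×3=48, R4→A 3×5=15, R5→B 14×5=70
  routing cost 187, fixed 23 → total 210.
Compare {A, B, C}: routing cost 178 + fixed 40 = 218.
Compare {A, B, D}: routing cost 178 + fixed 41 = 219.
Compare {A, B, C, D}: routing cost 178 + fixed 58 = 236.
All other subsets cost ≥ 218. Minimum total cost: 210.

210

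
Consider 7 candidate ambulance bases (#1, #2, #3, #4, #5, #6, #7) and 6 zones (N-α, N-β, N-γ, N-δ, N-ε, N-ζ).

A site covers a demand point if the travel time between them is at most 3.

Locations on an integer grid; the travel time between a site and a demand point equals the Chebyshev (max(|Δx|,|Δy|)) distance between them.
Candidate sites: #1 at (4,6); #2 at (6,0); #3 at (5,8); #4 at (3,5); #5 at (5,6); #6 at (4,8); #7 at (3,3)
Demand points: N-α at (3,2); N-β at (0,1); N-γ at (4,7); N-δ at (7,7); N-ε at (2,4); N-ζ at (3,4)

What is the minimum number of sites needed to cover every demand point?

Coverage sets (demand points within 3 of each site):
  #1: {N-γ, N-δ, N-ε, N-ζ}
  #2: {N-α}
  #3: {N-γ, N-δ}
  #4: {N-α, N-γ, N-ε, N-ζ}
  #5: {N-γ, N-δ, N-ε, N-ζ}
  #6: {N-γ, N-δ}
  #7: {N-α, N-β, N-ε, N-ζ}
No single site covers all 6 demand points.
But {#1, #7} covers everything, so the minimum is 2.

2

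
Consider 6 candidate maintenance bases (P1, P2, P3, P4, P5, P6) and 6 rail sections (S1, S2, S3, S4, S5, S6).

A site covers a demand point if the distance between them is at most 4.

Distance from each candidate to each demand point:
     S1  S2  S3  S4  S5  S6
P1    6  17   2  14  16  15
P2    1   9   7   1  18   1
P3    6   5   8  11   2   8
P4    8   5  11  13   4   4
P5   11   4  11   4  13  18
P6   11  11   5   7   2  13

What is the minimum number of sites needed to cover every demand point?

Coverage sets (demand points within 4 of each site):
  P1: {S3}
  P2: {S1, S4, S6}
  P3: {S5}
  P4: {S5, S6}
  P5: {S2, S4}
  P6: {S5}
No 3 sites suffice: every size-3 union leaves at least one demand point uncovered.
But {P1, P2, P3, P5} covers everything, so the minimum is 4.

4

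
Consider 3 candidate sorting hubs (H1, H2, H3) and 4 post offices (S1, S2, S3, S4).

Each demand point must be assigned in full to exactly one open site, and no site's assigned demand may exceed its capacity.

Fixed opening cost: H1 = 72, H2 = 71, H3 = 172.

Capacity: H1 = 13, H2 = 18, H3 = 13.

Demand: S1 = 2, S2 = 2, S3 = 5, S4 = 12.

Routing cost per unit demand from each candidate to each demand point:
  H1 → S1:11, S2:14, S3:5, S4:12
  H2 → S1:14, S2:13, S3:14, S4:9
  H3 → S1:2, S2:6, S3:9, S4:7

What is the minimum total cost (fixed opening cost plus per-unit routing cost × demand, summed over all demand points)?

Open {H1, H2}; cheapest assignment that respects the capacities:
  H1 (cap 13, load 7): S1, S3 — cost 2×11 + 5×5 = 47
  H2 (cap 18, load 14): S2, S4 — cost 2×13 + 12×9 = 134
  Shipping 181, fixed 143 → total 324.
  Any other capacity-feasible assignment to {H1, H2} ships for at least 181.
Compare {H1, H3}: its best feasible assignment gives total 403.
Compare {H2, H3}: its best feasible assignment gives total 412.
Every other set of open sites that can feasibly serve all demand totals ≥ 403 even under its best assignment. Minimum: 324.

324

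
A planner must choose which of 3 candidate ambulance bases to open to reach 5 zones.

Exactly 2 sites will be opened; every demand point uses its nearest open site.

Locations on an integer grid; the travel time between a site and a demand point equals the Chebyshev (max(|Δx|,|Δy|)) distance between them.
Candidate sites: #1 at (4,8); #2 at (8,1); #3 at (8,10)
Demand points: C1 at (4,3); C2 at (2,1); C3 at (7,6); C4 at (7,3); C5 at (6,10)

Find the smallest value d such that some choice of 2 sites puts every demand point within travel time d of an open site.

Open {#1, #2}.
  Farthest demand point is C2 at travel time 6 (to #2); all others are ≤ 6.
With {#2, #3} the worst case is 6.
With {#1, #3} the worst case is 7.
No size-2 selection achieves below 6.

6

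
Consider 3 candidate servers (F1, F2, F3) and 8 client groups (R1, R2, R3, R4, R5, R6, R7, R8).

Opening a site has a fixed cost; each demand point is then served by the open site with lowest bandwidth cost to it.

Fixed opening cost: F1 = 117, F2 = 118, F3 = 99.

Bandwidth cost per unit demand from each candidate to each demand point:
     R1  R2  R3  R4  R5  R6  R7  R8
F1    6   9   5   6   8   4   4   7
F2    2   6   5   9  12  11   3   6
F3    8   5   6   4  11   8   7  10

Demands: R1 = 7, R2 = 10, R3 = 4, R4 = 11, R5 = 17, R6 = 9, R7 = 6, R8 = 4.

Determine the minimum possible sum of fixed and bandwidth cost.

Open {F1}: assign each demand point to its cheapest open site.
  R1→F1 7×6=42, R2→F1 10×9=90, R3→F1 4×5=20, R4→F1 11×6=66, R5→F1 17×8=136, R6→F1 9×4=36, R7→F1 6×4=24, R8→F1 4×7=28
  bandwidth cost 442, fixed 117 → total 559.
Compare {F1, F3}: bandwidth cost 380 + fixed 216 = 596.
Compare {F1, F2}: bandwidth cost 374 + fixed 235 = 609.
Compare {F3}: bandwidth cost 515 + fixed 99 = 614.
All other subsets cost ≥ 596. Minimum total cost: 559.

559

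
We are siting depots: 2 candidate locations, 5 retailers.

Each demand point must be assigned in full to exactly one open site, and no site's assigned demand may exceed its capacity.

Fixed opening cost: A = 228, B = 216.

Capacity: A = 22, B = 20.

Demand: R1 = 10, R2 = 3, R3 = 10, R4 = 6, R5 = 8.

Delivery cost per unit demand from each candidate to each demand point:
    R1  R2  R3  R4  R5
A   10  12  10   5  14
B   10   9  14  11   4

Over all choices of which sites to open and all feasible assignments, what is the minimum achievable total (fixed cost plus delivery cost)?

Open {A, B}; cheapest assignment that respects the capacities:
  A (cap 22, load 19): R2, R3, R4 — cost 3×12 + 10×10 + 6×5 = 166
  B (cap 20, load 18): R1, R5 — cost 10×10 + 8×4 = 132
  Shipping 298, fixed 444 → total 742.
  Any other capacity-feasible assignment to {A, B} ships for at least 298.
Total demand is 37 and no other set of sites has combined capacity ≥ 37, so {A, B} is the only feasible choice of open sites. Minimum: 742.

742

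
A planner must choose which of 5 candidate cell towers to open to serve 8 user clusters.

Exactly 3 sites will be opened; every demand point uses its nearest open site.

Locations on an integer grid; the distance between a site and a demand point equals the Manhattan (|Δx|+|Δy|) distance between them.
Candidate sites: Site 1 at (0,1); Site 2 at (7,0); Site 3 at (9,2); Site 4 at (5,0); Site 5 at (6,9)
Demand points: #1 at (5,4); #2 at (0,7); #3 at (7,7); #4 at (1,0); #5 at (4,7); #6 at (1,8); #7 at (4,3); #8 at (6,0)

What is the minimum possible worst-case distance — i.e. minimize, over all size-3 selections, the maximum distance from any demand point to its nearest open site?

6

Open {Site 1, Site 2, Site 5}.
  Farthest demand point is #1 at distance 6 (to Site 2); all others are ≤ 6.
With {Site 1, Site 3, Site 5} the worst case is 6.
With {Site 1, Site 4, Site 5} the worst case is 6.
No size-3 selection achieves below 6.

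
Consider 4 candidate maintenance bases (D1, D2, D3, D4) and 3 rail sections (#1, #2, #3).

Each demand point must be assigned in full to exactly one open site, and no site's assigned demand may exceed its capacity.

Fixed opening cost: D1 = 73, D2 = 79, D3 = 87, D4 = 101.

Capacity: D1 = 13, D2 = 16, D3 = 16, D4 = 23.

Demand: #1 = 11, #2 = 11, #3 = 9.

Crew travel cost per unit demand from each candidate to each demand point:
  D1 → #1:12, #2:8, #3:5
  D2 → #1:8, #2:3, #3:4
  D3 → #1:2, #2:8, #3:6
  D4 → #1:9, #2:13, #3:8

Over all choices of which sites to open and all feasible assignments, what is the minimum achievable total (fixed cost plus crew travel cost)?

339

Open {D1, D2, D3}; cheapest assignment that respects the capacities:
  D1 (cap 13, load 9): #3 — cost 9×5 = 45
  D2 (cap 16, load 11): #2 — cost 11×3 = 33
  D3 (cap 16, load 11): #1 — cost 11×2 = 22
  Shipping 100, fixed 239 → total 339.
  Any other capacity-feasible assignment to {D1, D2, D3} ships for at least 100.
Compare {D2, D4}: its best feasible assignment gives total 384.
Compare {D2, D3, D4}: its best feasible assignment gives total 394.
Every other set of open sites that can feasibly serve all demand totals ≥ 384 even under its best assignment. Minimum: 339.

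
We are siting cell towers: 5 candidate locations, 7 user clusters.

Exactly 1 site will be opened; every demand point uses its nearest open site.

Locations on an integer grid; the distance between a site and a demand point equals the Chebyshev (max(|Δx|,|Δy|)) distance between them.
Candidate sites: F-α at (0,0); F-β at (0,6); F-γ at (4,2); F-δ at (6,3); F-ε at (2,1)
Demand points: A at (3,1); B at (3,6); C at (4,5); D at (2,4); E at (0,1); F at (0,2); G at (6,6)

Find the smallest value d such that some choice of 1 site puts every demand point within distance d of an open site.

Open {F-γ}.
  Farthest demand point is B at distance 4 (to F-γ); all others are ≤ 4.
With {F-ε} the worst case is 5.
With {F-α} the worst case is 6.
No size-1 selection achieves below 4.

4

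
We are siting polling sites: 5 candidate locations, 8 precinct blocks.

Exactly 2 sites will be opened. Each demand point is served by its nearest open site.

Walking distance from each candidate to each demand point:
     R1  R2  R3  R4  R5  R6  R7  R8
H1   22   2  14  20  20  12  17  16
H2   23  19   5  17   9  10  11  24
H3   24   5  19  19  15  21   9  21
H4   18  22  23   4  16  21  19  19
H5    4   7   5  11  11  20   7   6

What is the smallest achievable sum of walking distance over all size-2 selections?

58

Open {H1, H5}.
  R1→H5 4, R2→H1 2, R3→H5 5, R4→H5 11, R5→H5 11, R6→H1 12, R7→H5 7, R8→H5 6  ⇒ total 58.
Compare {H2, H5}: total 59.
Compare {H4, H5}: total 64.
No size-2 selection does better; minimum is 58.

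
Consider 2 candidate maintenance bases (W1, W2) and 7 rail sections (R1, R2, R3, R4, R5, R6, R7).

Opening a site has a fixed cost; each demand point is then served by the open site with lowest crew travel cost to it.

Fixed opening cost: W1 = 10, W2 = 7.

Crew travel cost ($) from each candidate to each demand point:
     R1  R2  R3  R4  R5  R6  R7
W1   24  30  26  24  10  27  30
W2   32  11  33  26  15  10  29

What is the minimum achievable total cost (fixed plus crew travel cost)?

Open {W1, W2}: assign each demand point to its cheapest open site.
  R1→W1 24, R2→W2 11, R3→W1 26, R4→W1 24, R5→W1 10, R6→W2 10, R7→W2 29
  crew travel cost 134, fixed 17 → total 151.
Compare {W2}: crew travel cost 156 + fixed 7 = 163.
Compare {W1}: crew travel cost 171 + fixed 10 = 181.

151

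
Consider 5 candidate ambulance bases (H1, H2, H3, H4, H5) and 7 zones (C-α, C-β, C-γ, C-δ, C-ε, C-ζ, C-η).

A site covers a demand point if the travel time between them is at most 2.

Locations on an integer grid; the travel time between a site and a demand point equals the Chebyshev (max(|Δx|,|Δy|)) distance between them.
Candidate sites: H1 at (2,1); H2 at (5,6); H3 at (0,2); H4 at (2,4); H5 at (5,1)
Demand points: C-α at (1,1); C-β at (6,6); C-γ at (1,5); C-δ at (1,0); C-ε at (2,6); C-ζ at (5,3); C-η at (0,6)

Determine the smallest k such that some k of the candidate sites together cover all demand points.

4

Coverage sets (demand points within 2 of each site):
  H1: {C-α, C-δ}
  H2: {C-β}
  H3: {C-α, C-δ}
  H4: {C-γ, C-ε, C-η}
  H5: {C-ζ}
No 3 sites suffice: every size-3 union leaves at least one demand point uncovered.
But {H1, H2, H4, H5} covers everything, so the minimum is 4.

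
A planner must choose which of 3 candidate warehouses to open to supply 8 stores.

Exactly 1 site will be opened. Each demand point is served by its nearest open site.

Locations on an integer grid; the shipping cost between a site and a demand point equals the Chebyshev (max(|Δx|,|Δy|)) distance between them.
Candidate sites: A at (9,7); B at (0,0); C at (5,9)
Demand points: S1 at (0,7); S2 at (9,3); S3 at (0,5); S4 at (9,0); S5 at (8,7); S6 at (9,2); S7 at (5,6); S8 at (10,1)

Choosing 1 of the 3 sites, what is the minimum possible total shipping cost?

45

Open {A}.
  S1→A 9, S2→A 4, S3→A 9, S4→A 7, S5→A 1, S6→A 5, S7→A 4, S8→A 6  ⇒ total 45.
Compare {C}: total 46.
Compare {B}: total 63.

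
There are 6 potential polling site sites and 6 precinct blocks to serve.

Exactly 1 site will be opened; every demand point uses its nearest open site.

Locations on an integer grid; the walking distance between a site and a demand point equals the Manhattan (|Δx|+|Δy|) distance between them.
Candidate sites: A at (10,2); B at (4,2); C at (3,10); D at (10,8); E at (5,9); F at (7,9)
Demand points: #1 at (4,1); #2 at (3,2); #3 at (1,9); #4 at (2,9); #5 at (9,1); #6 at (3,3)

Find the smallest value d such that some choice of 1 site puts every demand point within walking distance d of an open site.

10

Open {B}.
  Farthest demand point is #3 at walking distance 10 (to B); all others are ≤ 10.
With {F} the worst case is 11.
With {E} the worst case is 12.
No size-1 selection achieves below 10.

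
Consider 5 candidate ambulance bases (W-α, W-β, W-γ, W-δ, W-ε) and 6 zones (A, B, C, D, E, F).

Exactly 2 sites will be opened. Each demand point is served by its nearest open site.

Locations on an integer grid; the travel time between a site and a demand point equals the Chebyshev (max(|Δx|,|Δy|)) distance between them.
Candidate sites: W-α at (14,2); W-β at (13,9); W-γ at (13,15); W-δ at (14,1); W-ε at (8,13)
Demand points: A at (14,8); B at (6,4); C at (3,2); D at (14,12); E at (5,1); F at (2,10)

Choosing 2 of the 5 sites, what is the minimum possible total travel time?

Open {W-β, W-ε}.
  A→W-β 1, B→W-β 7, C→W-β 10, D→W-β 3, E→W-β 8, F→W-ε 6  ⇒ total 35.
Compare {W-α, W-β}: total 40.
Compare {W-β, W-γ}: total 40.
No size-2 selection does better; minimum is 35.

35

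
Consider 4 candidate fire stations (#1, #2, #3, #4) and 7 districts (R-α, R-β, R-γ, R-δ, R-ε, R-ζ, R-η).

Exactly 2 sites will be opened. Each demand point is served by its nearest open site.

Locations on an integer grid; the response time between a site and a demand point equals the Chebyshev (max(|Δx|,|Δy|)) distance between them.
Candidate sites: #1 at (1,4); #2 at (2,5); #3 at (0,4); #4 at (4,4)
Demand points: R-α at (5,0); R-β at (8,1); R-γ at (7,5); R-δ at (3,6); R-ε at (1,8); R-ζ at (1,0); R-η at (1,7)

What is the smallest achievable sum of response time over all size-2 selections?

Open {#2, #4}.
  R-α→#4 4, R-β→#4 4, R-γ→#4 3, R-δ→#2 1, R-ε→#2 3, R-ζ→#4 4, R-η→#2 2  ⇒ total 21.
Compare {#1, #4}: total 24.
Compare {#3, #4}: total 24.
No size-2 selection does better; minimum is 21.

21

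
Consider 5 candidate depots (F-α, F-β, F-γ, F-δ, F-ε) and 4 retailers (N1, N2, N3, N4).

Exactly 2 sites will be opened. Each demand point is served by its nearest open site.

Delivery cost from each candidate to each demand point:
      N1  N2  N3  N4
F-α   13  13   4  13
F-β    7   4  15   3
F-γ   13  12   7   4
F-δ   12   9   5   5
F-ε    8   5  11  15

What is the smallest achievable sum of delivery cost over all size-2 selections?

18

Open {F-α, F-β}.
  N1→F-β 7, N2→F-β 4, N3→F-α 4, N4→F-β 3  ⇒ total 18.
Compare {F-β, F-δ}: total 19.
Compare {F-β, F-γ}: total 21.
No size-2 selection does better; minimum is 18.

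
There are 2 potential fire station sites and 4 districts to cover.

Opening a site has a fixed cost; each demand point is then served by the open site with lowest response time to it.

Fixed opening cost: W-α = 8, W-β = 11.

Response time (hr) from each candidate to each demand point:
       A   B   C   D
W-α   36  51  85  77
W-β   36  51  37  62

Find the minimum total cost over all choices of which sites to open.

Open {W-β}: assign each demand point to its cheapest open site.
  A→W-β 36, B→W-β 51, C→W-β 37, D→W-β 62
  response time 186, fixed 11 → total 197.
Compare {W-α, W-β}: response time 186 + fixed 19 = 205.
Compare {W-α}: response time 249 + fixed 8 = 257.

197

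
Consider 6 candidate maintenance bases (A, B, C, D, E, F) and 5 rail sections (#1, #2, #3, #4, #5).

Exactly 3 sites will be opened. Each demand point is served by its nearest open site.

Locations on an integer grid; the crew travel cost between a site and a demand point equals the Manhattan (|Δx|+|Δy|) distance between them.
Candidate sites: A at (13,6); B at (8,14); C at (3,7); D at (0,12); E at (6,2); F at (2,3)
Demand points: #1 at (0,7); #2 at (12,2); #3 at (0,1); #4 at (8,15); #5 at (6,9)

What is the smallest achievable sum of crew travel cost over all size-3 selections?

22

Open {B, C, E}.
  #1→C 3, #2→E 6, #3→E 7, #4→B 1, #5→C 5  ⇒ total 22.
Compare {A, B, C}: total 23.
Compare {A, B, F}: total 23.
No size-3 selection does better; minimum is 22.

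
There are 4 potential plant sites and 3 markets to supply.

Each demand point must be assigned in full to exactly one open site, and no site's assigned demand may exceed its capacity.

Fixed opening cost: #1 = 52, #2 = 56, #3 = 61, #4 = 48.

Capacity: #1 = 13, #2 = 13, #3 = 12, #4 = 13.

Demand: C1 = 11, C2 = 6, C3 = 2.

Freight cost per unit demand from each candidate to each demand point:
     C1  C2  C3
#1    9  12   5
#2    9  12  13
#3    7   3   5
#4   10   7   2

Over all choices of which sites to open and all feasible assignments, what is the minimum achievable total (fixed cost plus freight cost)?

232

Open {#3, #4}; cheapest assignment that respects the capacities:
  #3 (cap 12, load 11): C1 — cost 11×7 = 77
  #4 (cap 13, load 8): C2, C3 — cost 6×7 + 2×2 = 46
  Shipping 123, fixed 109 → total 232.
  Any other capacity-feasible assignment to {#3, #4} ships for at least 123.
Compare {#1, #3}: its best feasible assignment gives total 240.
Compare {#2, #3}: its best feasible assignment gives total 244.
Every other set of open sites that can feasibly serve all demand totals ≥ 240 even under its best assignment. Minimum: 232.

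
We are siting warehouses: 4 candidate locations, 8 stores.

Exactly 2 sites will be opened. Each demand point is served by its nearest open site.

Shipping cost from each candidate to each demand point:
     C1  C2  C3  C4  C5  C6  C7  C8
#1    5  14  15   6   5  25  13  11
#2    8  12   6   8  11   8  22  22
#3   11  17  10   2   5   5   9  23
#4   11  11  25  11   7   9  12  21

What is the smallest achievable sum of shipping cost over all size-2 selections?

Open {#1, #3}.
  C1→#1 5, C2→#1 14, C3→#3 10, C4→#3 2, C5→#1 5, C6→#3 5, C7→#3 9, C8→#1 11  ⇒ total 61.
Compare {#1, #2}: total 66.
Compare {#2, #3}: total 69.
No size-2 selection does better; minimum is 61.

61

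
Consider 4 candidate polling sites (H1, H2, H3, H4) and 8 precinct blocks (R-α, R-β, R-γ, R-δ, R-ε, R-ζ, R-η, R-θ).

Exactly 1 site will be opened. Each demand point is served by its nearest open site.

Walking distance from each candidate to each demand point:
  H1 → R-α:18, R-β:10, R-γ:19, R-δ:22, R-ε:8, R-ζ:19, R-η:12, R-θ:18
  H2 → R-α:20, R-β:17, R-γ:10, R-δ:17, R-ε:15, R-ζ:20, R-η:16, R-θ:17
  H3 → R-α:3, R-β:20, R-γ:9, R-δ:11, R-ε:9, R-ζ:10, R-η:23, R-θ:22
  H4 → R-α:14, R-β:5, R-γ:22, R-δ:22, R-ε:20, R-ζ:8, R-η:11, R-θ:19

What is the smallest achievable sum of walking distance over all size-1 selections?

107

Open {H3}.
  R-α→H3 3, R-β→H3 20, R-γ→H3 9, R-δ→H3 11, R-ε→H3 9, R-ζ→H3 10, R-η→H3 23, R-θ→H3 22  ⇒ total 107.
Compare {H4}: total 121.
Compare {H1}: total 126.
No size-1 selection does better; minimum is 107.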